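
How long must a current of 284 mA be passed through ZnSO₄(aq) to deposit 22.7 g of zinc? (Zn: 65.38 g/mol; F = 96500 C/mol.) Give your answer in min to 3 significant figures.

3930 min

n(Zn) = 22.7 / 65.38 = 0.3472 mol
Zn²⁺ + 2e⁻ → Zn, so n(e⁻) = 2 × 0.3472 = 0.6944 mol
Q = 0.6944 × 96500 = 67010 C
t = Q / I = 67010 / 0.284 = 2.360×10^5 s = 3930 min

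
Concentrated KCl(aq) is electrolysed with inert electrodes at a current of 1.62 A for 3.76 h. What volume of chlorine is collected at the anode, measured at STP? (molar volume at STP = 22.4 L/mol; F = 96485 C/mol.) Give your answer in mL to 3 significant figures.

Charge passed = 1.62 × 13536 = 21930 C
n(e⁻) = 21930 / 96485 = 0.2273 mol
2Cl⁻ → Cl₂ + 2e⁻, so n(Cl₂) = 0.2273 / 2 = 0.1137 mol
V = 0.1137 × 22.4 = 2.547 L
= 2550 mL

2550 mL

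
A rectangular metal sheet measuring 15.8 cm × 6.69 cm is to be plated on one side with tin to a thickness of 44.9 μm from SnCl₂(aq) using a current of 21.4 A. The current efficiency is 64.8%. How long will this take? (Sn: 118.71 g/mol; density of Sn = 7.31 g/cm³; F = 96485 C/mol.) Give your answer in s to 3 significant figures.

407 s

Plated area = 15.8 × 6.69 = 105.7 cm²
Volume = 105.7 × 44.9×10⁻⁴ cm = 0.4746 cm³
m(Sn) = 0.4746 × 7.31 = 3.469 g
n(Sn) = 3.469 / 118.71 = 0.02922 mol; n(e⁻) = 2 × 0.02922 = 0.05844 mol
Q = 0.05844 × 96485 / 0.648 = 8702 C
t = 8702 / 21.4 = 406.6 s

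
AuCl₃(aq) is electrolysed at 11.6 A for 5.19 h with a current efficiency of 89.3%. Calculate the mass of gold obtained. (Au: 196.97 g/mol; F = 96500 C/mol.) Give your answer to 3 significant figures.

Q = 11.6 × 18684 = 2.167×10^5 C
n(e⁻) = 2.167×10^5 / 96500 = 2.246 mol
Au³⁺ + 3e⁻ → Au, so theoretical m(Au) = 0.7487 × 196.97 = 147.5 g
Actual mass = 89.3% × 147.5 = 132 g

132 g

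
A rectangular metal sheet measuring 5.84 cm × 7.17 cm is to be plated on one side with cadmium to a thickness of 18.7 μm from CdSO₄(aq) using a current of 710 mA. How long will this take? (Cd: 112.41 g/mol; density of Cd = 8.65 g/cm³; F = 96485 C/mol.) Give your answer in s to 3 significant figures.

Plated area = 5.84 × 7.17 = 41.87 cm²
Volume = 41.87 × 18.7×10⁻⁴ cm = 0.07830 cm³
m(Cd) = 0.07830 × 8.65 = 0.6773 g
n(Cd) = 0.6773 / 112.41 = 0.006025 mol; n(e⁻) = 2 × 0.006025 = 0.01205 mol
Q = 0.01205 × 96485 = 1163 C
t = 1163 / 0.710 = 1638 s

1640 s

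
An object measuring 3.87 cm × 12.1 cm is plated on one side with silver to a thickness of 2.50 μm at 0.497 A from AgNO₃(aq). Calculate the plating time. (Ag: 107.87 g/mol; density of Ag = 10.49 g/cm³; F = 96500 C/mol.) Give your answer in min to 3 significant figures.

Plated area = 3.87 × 12.1 = 46.83 cm²
Volume = 46.83 × 2.50×10⁻⁴ cm = 0.01171 cm³
m(Ag) = 0.01171 × 10.49 = 0.1228 g
n(Ag) = 0.1228 / 107.87 = 0.001138 mol; n(e⁻) = 0.001138 mol
Q = 0.001138 × 96500 = 109.8 C
t = 109.8 / 0.497 = 220.9 s = 3.68 min

3.68 min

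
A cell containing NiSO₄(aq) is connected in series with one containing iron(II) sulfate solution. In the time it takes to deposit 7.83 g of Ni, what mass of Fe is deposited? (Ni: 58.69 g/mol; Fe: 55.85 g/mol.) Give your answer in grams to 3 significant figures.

7.45 g

n(Ni) = 7.83 / 58.69 = 0.1334 mol
Ni²⁺ + 2e⁻ → Ni, so n(e⁻) = 2 × 0.1334 = 0.2668 mol
In series, the same 0.2668 mol of electrons flows through the second cell.
Fe²⁺ + 2e⁻ → Fe, so n(Fe) = 0.2668 / 2 = 0.1334 mol
m(Fe) = 0.1334 × 55.85 = 7.45 g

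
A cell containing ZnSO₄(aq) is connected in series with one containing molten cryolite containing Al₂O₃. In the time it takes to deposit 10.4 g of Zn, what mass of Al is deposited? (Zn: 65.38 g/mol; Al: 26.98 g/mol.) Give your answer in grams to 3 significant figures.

2.86 g

n(Zn) = 10.4 / 65.38 = 0.1591 mol
Zn²⁺ + 2e⁻ → Zn, so n(e⁻) = 2 × 0.1591 = 0.3182 mol
In series, the same 0.3182 mol of electrons flows through the second cell.
Al³⁺ + 3e⁻ → Al, so n(Al) = 0.3182 / 3 = 0.1061 mol
m(Al) = 0.1061 × 26.98 = 2.86 g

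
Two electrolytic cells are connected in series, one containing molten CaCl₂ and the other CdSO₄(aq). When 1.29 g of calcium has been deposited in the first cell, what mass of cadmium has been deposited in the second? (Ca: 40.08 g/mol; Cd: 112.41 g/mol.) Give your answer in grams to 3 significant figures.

3.62 g

n(Ca) = 1.29 / 40.08 = 0.03219 mol
Ca²⁺ + 2e⁻ → Ca, so n(e⁻) = 2 × 0.03219 = 0.06438 mol
Same current for the same time ⇒ same n(e⁻) = 0.06438 mol in both cells.
Cd²⁺ + 2e⁻ → Cd, so n(Cd) = 0.06438 / 2 = 0.03219 mol
m(Cd) = 0.03219 × 112.41 = 3.62 g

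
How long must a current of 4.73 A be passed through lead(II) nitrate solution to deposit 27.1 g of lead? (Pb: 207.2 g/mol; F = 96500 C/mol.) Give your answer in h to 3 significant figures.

1.48 h

n(Pb) = 27.1 / 207.2 = 0.1308 mol
Pb²⁺ + 2e⁻ → Pb, so n(e⁻) = 2 × 0.1308 = 0.2616 mol
Q = 0.2616 × 96500 = 25240 C
t = Q / I = 25240 / 4.73 = 5336 s = 1.48 h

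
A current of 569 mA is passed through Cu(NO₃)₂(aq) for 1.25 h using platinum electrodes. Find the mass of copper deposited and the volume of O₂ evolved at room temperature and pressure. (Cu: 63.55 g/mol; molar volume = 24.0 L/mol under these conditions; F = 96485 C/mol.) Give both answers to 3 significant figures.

0.843 g Cu; 0.159 L O₂

Q = 0.569 × 4500 = 2561 C; n(e⁻) = 2561 / 96485 = 0.02654 mol
Cathode: Cu²⁺ + 2e⁻ → Cu → n(Cu) = 0.02654/2 = 0.01327 mol → 0.843 g
Anode: 2H₂O → O₂ + 4H⁺ + 4e⁻ → n(O₂) = 0.02654/4 = 0.006635 mol → 0.159 L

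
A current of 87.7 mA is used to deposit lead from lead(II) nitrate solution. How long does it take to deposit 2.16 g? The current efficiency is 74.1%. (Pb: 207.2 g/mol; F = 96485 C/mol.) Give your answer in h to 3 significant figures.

n(Pb) = 2.16 / 207.2 = 0.01042 mol
Pb²⁺ + 2e⁻ → Pb, so n(e⁻) = 2 × 0.01042 = 0.02084 mol
Q = 0.02084 × 96485 / 0.741 = 2714 C
t = Q / I = 2714 / 0.0877 = 30950 s = 8.60 h

8.60 h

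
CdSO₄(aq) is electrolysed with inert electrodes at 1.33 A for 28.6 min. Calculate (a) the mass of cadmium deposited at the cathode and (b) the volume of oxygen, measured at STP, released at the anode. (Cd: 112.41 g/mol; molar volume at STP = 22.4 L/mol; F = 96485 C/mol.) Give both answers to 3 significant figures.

1.33 g Cd; 0.132 L O₂

Q = 1.33 × 1716 = 2282 C; n(e⁻) = 2282 / 96485 = 0.02365 mol
Cathode: Cd²⁺ + 2e⁻ → Cd → n(Cd) = 0.02365/2 = 0.01183 mol → 1.33 g
Anode: 2H₂O → O₂ + 4H⁺ + 4e⁻ → n(O₂) = 0.02365/4 = 0.005913 mol → 0.132 L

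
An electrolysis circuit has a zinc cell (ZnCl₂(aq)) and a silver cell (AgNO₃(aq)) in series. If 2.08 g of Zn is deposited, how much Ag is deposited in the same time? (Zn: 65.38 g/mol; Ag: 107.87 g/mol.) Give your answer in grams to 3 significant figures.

n(Zn) = 2.08 / 65.38 = 0.03181 mol
Zn²⁺ + 2e⁻ → Zn, so n(e⁻) = 2 × 0.03181 = 0.06362 mol
In series, the same 0.06362 mol of electrons flows through the second cell.
Ag⁺ + e⁻ → Ag, so n(Ag) = 0.06362 mol
m(Ag) = 0.06362 × 107.87 = 6.86 g

6.86 g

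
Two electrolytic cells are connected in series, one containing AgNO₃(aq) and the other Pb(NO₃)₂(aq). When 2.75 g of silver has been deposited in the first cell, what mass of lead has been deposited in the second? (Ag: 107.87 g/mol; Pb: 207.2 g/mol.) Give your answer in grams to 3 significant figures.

2.64 g

n(Ag) = 2.75 / 107.87 = 0.02549 mol
Ag⁺ + e⁻ → Ag, so n(e⁻) = 0.02549 mol
The cells are in series, so the same charge (and hence the same n(e⁻) = 0.02549 mol) passes through both.
Pb²⁺ + 2e⁻ → Pb, so n(Pb) = 0.02549 / 2 = 0.01275 mol
m(Pb) = 0.01275 × 207.2 = 2.64 g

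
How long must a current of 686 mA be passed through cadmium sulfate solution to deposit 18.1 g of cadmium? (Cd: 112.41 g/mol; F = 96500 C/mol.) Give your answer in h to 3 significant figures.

12.6 h

n(Cd) = 18.1 / 112.41 = 0.1610 mol
Cd²⁺ + 2e⁻ → Cd, so n(e⁻) = 2 × 0.1610 = 0.3220 mol
Q = 0.3220 × 96500 = 31070 C
t = Q / I = 31070 / 0.686 = 45290 s = 12.6 h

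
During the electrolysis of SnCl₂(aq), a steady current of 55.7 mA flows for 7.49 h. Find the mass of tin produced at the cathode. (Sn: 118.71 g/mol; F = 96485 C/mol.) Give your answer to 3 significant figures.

Q = 0.0557 A × 26964 s = 1502 C
Moles of electrons = 1502 / 96485 = 0.01557 mol
Sn²⁺ + 2e⁻ → Sn, so n(Sn) = 0.01557 / 2 = 0.007785 mol
m = 0.007785 × 118.71 = 0.924 g

0.924 g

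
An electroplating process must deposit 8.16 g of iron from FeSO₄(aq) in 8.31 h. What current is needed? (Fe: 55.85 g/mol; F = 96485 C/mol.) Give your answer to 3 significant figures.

n(Fe) = 8.16 / 55.85 = 0.1461 mol
Fe²⁺ + 2e⁻ → Fe, so n(e⁻) = 2 × 0.1461 = 0.2922 mol
Q = 0.2922 × 96485 = 28190 C
I = Q / t = 28190 / 29916 s = 0.942 A

0.942 A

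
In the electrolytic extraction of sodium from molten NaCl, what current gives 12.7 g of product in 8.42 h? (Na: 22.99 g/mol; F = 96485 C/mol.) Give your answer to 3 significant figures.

n(Na) = 12.7 / 22.99 = 0.5524 mol
Na⁺ + e⁻ → Na, so n(e⁻) = 0.5524 mol
Q = 0.5524 × 96485 = 53300 C
I = Q / t = 53300 / 30312 s = 1.76 A

1.76 A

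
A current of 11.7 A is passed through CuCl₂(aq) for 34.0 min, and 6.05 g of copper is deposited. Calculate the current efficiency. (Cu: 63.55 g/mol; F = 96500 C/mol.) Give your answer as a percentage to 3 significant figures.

77.0%

Q = 11.7 × 2040 = 23870 C
n(e⁻) = 23870 / 96500 = 0.2474 mol
Cu²⁺ + 2e⁻ → Cu, so theoretical n(Cu) = 0.1237 mol → 7.861 g
Efficiency = 6.05 / 7.861 = 0.7696 = 77.0%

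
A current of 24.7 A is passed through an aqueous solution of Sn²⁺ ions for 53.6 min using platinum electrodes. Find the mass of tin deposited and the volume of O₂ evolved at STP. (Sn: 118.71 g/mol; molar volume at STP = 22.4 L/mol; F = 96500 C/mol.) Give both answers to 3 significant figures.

48.9 g Sn; 4.61 L O₂

Q = 24.7 × 3216 = 79440 C; n(e⁻) = 79440 / 96500 = 0.8232 mol
Cathode: Sn²⁺ + 2e⁻ → Sn → n(Sn) = 0.8232/2 = 0.4116 mol → 48.9 g
Anode: 2H₂O → O₂ + 4H⁺ + 4e⁻ → n(O₂) = 0.8232/4 = 0.2058 mol → 4.61 L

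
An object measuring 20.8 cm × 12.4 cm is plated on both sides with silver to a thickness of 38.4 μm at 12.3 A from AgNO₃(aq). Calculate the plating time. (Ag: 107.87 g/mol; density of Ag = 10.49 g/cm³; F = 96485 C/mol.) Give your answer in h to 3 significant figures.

0.420 h

Plated area = 2 × 20.8 × 12.4 = 515.8 cm²
Volume = 515.8 × 38.4×10⁻⁴ cm = 1.981 cm³
m(Ag) = 1.981 × 10.49 = 20.78 g
n(Ag) = 20.78 / 107.87 = 0.1926 mol; n(e⁻) = 0.1926 mol
Q = 0.1926 × 96485 = 18580 C
t = 18580 / 12.3 = 1511 s = 0.420 h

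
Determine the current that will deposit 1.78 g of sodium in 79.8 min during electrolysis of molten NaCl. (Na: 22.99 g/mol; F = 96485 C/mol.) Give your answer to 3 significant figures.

1.56 A

n(Na) = 1.78 / 22.99 = 0.07742 mol
Na⁺ + e⁻ → Na, so n(e⁻) = 0.07742 mol
Q = 0.07742 × 96485 = 7470 C
I = Q / t = 7470 / 4788 s = 1.56 A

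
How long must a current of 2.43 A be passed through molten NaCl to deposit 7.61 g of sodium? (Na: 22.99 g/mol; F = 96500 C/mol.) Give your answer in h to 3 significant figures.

3.65 h

n(Na) = 7.61 / 22.99 = 0.3310 mol
Na⁺ + e⁻ → Na, so n(e⁻) = 0.3310 mol
Q = 0.3310 × 96500 = 31940 C
t = Q / I = 31940 / 2.43 = 13140 s = 3.65 h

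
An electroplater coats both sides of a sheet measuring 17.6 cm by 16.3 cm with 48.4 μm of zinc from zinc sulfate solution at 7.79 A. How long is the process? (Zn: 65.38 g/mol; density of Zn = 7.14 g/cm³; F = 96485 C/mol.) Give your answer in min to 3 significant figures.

Plated area = 2 × 17.6 × 16.3 = 573.8 cm²
Volume = 573.8 × 48.4×10⁻⁴ cm = 2.777 cm³
m(Zn) = 2.777 × 7.14 = 19.83 g
n(Zn) = 19.83 / 65.38 = 0.3033 mol; n(e⁻) = 2 × 0.3033 = 0.6066 mol
Q = 0.6066 × 96485 = 58530 C
t = 58530 / 7.79 = 7513 s = 125 min

125 min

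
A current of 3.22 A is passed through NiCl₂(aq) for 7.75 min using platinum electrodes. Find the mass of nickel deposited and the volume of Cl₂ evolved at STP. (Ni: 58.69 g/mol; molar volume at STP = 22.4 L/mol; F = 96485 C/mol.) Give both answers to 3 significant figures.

0.455 g Ni; 0.174 L Cl₂

Q = 3.22 × 465 = 1497 C; n(e⁻) = 1497 / 96485 = 0.01552 mol
Cathode: Ni²⁺ + 2e⁻ → Ni → n(Ni) = 0.01552/2 = 0.007760 mol → 0.455 g
Anode: 2Cl⁻ → Cl₂ + 2e⁻ → n(Cl₂) = 0.01552/2 = 0.007760 mol → 0.174 L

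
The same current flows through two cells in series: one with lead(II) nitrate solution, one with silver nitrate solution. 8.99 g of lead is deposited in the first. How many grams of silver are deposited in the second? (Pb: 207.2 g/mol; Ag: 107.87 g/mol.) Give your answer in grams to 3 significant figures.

n(Pb) = 8.99 / 207.2 = 0.04339 mol
Pb²⁺ + 2e⁻ → Pb, so n(e⁻) = 2 × 0.04339 = 0.08678 mol
The cells are in series, so the same charge (and hence the same n(e⁻) = 0.08678 mol) passes through both.
Ag⁺ + e⁻ → Ag, so n(Ag) = 0.08678 mol
m(Ag) = 0.08678 × 107.87 = 9.36 g

9.36 g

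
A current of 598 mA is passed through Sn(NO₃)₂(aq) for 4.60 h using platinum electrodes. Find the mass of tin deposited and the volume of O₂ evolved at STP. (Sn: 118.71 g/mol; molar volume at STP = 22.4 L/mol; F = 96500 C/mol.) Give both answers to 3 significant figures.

Q = 0.598 × 16560 = 9903 C; n(e⁻) = 9903 / 96500 = 0.1026 mol
Cathode: Sn²⁺ + 2e⁻ → Sn → n(Sn) = 0.1026/2 = 0.05130 mol → 6.09 g
Anode: 2H₂O → O₂ + 4H⁺ + 4e⁻ → n(O₂) = 0.1026/4 = 0.02565 mol → 0.575 L

6.09 g Sn; 0.575 L O₂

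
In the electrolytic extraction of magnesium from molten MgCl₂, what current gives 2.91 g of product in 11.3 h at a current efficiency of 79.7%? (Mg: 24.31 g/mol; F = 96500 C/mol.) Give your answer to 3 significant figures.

n(Mg) = 2.91 / 24.31 = 0.1197 mol
Mg²⁺ + 2e⁻ → Mg, so n(e⁻) = 2 × 0.1197 = 0.2394 mol
Q = 0.2394 × 96500 / 0.797 = 28990 C
I = Q / t = 28990 / 40680 s = 0.713 A

0.713 A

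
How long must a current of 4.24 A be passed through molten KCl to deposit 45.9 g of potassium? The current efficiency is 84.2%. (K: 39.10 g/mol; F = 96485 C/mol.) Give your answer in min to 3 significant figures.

n(K) = 45.9 / 39.10 = 1.174 mol
K⁺ + e⁻ → K, so n(e⁻) = 1.174 mol
Q = 1.174 × 96485 / 0.842 = 1.345×10^5 C
t = Q / I = 1.345×10^5 / 4.24 = 31720 s = 529 min

529 min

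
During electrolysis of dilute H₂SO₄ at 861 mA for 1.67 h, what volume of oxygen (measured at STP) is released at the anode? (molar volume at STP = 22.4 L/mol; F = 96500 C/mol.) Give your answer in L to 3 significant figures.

Q = It = 0.861 × 6012 = 5176 C
n(e⁻) = 5176 / 96500 = 0.05364 mol
2H₂O → O₂ + 4H⁺ + 4e⁻, so n(O₂) = 0.05364 / 4 = 0.01341 mol
V = 0.01341 × 22.4 = 0.3004 L

0.300 L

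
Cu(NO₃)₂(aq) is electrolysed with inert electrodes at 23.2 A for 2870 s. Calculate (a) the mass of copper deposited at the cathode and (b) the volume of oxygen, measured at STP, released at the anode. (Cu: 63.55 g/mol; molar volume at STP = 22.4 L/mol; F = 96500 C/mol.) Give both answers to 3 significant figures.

Q = 23.2 × 2870 = 66580 C; n(e⁻) = 66580 / 96500 = 0.6899 mol
Cathode: Cu²⁺ + 2e⁻ → Cu → n(Cu) = 0.6899/2 = 0.3450 mol → 21.9 g
Anode: 2H₂O → O₂ + 4H⁺ + 4e⁻ → n(O₂) = 0.6899/4 = 0.1725 mol → 3.86 L

21.9 g Cu; 3.86 L O₂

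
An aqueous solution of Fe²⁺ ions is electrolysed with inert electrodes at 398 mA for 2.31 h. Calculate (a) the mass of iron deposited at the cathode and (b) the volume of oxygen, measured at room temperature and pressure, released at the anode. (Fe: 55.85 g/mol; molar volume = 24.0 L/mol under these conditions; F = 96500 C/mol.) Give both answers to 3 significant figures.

0.958 g Fe; 0.206 L O₂

Q = 0.398 × 8316 = 3310 C; n(e⁻) = 3310 / 96500 = 0.03430 mol
Cathode: Fe²⁺ + 2e⁻ → Fe → n(Fe) = 0.03430/2 = 0.01715 mol → 0.958 g
Anode: 2H₂O → O₂ + 4H⁺ + 4e⁻ → n(O₂) = 0.03430/4 = 0.008575 mol → 0.206 L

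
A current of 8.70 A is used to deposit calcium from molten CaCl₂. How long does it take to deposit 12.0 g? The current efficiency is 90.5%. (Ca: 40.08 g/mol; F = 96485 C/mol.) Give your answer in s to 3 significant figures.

7340 s

n(Ca) = 12.0 / 40.08 = 0.2994 mol
Ca²⁺ + 2e⁻ → Ca, so n(e⁻) = 2 × 0.2994 = 0.5988 mol
Q = 0.5988 × 96485 / 0.905 = 63840 C
t = Q / I = 63840 / 8.70 = 7338 s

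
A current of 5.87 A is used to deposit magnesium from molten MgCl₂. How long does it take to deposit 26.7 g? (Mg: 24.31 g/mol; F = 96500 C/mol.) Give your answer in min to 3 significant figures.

n(Mg) = 26.7 / 24.31 = 1.098 mol
Mg²⁺ + 2e⁻ → Mg, so n(e⁻) = 2 × 1.098 = 2.196 mol
Q = 2.196 × 96500 = 2.119×10^5 C
t = Q / I = 2.119×10^5 / 5.87 = 36100 s = 602 min

602 min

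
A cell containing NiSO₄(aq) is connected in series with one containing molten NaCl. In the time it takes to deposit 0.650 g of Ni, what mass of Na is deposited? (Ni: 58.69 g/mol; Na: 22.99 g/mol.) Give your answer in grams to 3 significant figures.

n(Ni) = 0.650 / 58.69 = 0.01108 mol
Ni²⁺ + 2e⁻ → Ni, so n(e⁻) = 2 × 0.01108 = 0.02216 mol
In series, the same 0.02216 mol of electrons flows through the second cell.
Na⁺ + e⁻ → Na, so n(Na) = 0.02216 mol
m(Na) = 0.02216 × 22.99 = 0.509 g

0.509 g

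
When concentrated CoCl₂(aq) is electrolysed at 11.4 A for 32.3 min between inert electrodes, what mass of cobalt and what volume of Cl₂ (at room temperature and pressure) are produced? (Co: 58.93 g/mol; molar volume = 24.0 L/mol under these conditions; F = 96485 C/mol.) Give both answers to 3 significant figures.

6.75 g Co; 2.75 L Cl₂

Q = 11.4 × 1938 = 22090 C; n(e⁻) = 22090 / 96485 = 0.2289 mol
Cathode: Co²⁺ + 2e⁻ → Co → n(Co) = 0.2289/2 = 0.1145 mol → 6.75 g
Anode: 2Cl⁻ → Cl₂ + 2e⁻ → n(Cl₂) = 0.2289/2 = 0.1145 mol → 2.75 L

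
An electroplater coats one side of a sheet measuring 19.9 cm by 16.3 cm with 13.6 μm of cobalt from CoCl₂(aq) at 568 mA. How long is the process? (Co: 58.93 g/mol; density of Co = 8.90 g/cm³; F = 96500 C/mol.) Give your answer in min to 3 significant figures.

377 min

Plated area = 19.9 × 16.3 = 324.4 cm²
Volume = 324.4 × 13.6×10⁻⁴ cm = 0.4412 cm³
m(Co) = 0.4412 × 8.90 = 3.927 g
n(Co) = 3.927 / 58.93 = 0.06664 mol; n(e⁻) = 2 × 0.06664 = 0.1333 mol
Q = 0.1333 × 96500 = 12860 C
t = 12860 / 0.568 = 22640 s = 377 min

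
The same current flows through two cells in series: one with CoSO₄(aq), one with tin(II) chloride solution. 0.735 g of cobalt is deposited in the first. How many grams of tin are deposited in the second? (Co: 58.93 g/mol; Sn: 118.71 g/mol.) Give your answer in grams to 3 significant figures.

n(Co) = 0.735 / 58.93 = 0.01247 mol
Co²⁺ + 2e⁻ → Co, so n(e⁻) = 2 × 0.01247 = 0.02494 mol
Same current for the same time ⇒ same n(e⁻) = 0.02494 mol in both cells.
Sn²⁺ + 2e⁻ → Sn, so n(Sn) = 0.02494 / 2 = 0.01247 mol
m(Sn) = 0.01247 × 118.71 = 1.48 g

1.48 g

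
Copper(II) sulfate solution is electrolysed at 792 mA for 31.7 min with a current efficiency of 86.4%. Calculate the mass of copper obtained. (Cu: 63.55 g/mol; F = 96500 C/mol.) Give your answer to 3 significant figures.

0.429 g

Q = 0.792 × 1902 = 1506 C
n(e⁻) = 1506 / 96500 = 0.01561 mol
Cu²⁺ + 2e⁻ → Cu, so theoretical m(Cu) = 0.007805 × 63.55 = 0.4960 g
Actual mass = 86.4% × 0.4960 = 0.429 g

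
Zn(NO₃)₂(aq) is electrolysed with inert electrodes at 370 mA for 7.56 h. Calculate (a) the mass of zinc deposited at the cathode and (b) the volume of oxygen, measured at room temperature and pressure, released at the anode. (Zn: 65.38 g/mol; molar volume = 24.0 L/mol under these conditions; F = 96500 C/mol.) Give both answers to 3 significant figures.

3.41 g Zn; 0.626 L O₂

Q = 0.370 × 27216 = 10070 C; n(e⁻) = 10070 / 96500 = 0.1044 mol
Cathode: Zn²⁺ + 2e⁻ → Zn → n(Zn) = 0.1044/2 = 0.05220 mol → 3.41 g
Anode: 2H₂O → O₂ + 4H⁺ + 4e⁻ → n(O₂) = 0.1044/4 = 0.02610 mol → 0.626 L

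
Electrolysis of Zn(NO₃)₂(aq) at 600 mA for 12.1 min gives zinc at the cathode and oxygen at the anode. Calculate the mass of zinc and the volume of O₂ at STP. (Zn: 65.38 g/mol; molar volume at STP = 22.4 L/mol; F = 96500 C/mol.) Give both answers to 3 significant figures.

0.148 g Zn; 0.0253 L O₂

Q = 0.600 × 726 = 435.6 C; n(e⁻) = 435.6 / 96500 = 0.004514 mol
Cathode: Zn²⁺ + 2e⁻ → Zn → n(Zn) = 0.004514/2 = 0.002257 mol → 0.148 g
Anode: 2H₂O → O₂ + 4H⁺ + 4e⁻ → n(O₂) = 0.004514/4 = 0.001129 mol → 0.0253 L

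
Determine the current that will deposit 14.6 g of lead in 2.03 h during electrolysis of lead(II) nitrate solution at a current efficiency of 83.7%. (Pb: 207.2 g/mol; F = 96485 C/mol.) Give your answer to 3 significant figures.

2.22 A

n(Pb) = 14.6 / 207.2 = 0.07046 mol
Pb²⁺ + 2e⁻ → Pb, so n(e⁻) = 2 × 0.07046 = 0.1409 mol
Q = 0.1409 × 96485 / 0.837 = 16240 C
I = Q / t = 16240 / 7308 s = 2.22 A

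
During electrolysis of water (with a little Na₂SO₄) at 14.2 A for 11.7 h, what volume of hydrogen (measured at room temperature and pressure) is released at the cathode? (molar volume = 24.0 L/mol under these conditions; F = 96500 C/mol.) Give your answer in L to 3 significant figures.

74.4 L

Q = It = 14.2 × 42120 = 5.981×10^5 C
Moles of electrons = 5.981×10^5 / 96500 = 6.198 mol
2H⁺ + 2e⁻ → H₂, so n(H₂) = 6.198 / 2 = 3.099 mol
V = 3.099 × 24.0 = 74.38 L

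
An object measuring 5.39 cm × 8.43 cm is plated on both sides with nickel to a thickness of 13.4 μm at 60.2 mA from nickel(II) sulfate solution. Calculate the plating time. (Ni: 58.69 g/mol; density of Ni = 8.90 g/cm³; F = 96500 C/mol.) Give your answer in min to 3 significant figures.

Plated area = 2 × 5.39 × 8.43 = 90.88 cm²
Volume = 90.88 × 13.4×10⁻⁴ cm = 0.1218 cm³
m(Ni) = 0.1218 × 8.90 = 1.084 g
n(Ni) = 1.084 / 58.69 = 0.01847 mol; n(e⁻) = 2 × 0.01847 = 0.03694 mol
Q = 0.03694 × 96500 = 3565 C
t = 3565 / 0.0602 = 59220 s = 987 min

987 min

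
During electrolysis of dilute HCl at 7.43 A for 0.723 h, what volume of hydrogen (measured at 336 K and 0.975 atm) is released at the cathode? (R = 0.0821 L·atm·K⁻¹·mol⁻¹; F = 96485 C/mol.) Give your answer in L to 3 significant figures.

2.84 L

Q = It = 7.43 × 2602.8 = 19340 C
n(e⁻) = 19340 / 96485 = 0.2004 mol
2H⁺ + 2e⁻ → H₂, so n(H₂) = 0.2004 / 2 = 0.1002 mol
V = nRT/P = 0.1002 × 0.0821 × 336 / 0.975 = 2.835 L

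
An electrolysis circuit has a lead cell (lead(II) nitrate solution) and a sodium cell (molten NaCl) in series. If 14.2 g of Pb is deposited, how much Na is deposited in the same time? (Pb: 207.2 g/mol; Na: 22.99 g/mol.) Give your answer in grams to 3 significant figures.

n(Pb) = 14.2 / 207.2 = 0.06853 mol
Pb²⁺ + 2e⁻ → Pb, so n(e⁻) = 2 × 0.06853 = 0.1371 mol
In series, the same 0.1371 mol of electrons flows through the second cell.
Na⁺ + e⁻ → Na, so n(Na) = 0.1371 mol
m(Na) = 0.1371 × 22.99 = 3.15 g

3.15 g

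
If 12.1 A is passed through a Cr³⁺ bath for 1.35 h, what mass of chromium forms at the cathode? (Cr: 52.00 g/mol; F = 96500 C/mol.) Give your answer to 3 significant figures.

Q = It = 12.1 × 4860 = 58810 C
n(e⁻) = Q/F = 58810/96500 = 0.6094 mol
Cr³⁺ + 3e⁻ → Cr, so n(Cr) = 0.6094 / 3 = 0.2031 mol
m = 0.2031 × 52.00 = 10.6 g

10.6 g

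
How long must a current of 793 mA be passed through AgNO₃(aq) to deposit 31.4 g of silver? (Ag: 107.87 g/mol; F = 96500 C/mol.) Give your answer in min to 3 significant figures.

n(Ag) = 31.4 / 107.87 = 0.2911 mol
Ag⁺ + e⁻ → Ag, so n(e⁻) = 0.2911 mol
Q = 0.2911 × 96500 = 28090 C
t = Q / I = 28090 / 0.793 = 35420 s = 590 min

590 min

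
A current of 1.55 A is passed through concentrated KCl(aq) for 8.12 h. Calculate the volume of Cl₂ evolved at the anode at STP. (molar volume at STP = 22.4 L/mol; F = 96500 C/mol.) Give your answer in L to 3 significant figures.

5.26 L

Q = 1.55 A × 29232 s = 45310 C
Moles of electrons = 45310 / 96500 = 0.4695 mol
2Cl⁻ → Cl₂ + 2e⁻, so n(Cl₂) = 0.4695 / 2 = 0.2348 mol
V = 0.2348 × 22.4 = 5.260 L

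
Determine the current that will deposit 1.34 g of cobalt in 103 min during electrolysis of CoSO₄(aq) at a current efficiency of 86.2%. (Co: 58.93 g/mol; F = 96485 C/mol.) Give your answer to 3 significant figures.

n(Co) = 1.34 / 58.93 = 0.02274 mol
Co²⁺ + 2e⁻ → Co, so n(e⁻) = 2 × 0.02274 = 0.04548 mol
Q = 0.04548 × 96485 / 0.862 = 5091 C
I = Q / t = 5091 / 6180 s = 0.824 A

0.824 A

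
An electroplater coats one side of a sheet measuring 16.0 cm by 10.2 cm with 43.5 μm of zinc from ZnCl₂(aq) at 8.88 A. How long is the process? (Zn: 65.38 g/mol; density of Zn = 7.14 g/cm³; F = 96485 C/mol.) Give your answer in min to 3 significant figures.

Plated area = 16.0 × 10.2 = 163.2 cm²
Volume = 163.2 × 43.5×10⁻⁴ cm = 0.7099 cm³
m(Zn) = 0.7099 × 7.14 = 5.069 g
n(Zn) = 5.069 / 65.38 = 0.07753 mol; n(e⁻) = 2 × 0.07753 = 0.1551 mol
Q = 0.1551 × 96485 = 14960 C
t = 14960 / 8.88 = 1685 s = 28.1 min

28.1 min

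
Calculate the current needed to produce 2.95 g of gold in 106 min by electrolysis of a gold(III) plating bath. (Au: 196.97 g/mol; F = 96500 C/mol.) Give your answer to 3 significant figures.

n(Au) = 2.95 / 196.97 = 0.01498 mol
Au³⁺ + 3e⁻ → Au, so n(e⁻) = 3 × 0.01498 = 0.04494 mol
Q = 0.04494 × 96500 = 4337 C
I = Q / t = 4337 / 6360 s = 0.682 A

0.682 A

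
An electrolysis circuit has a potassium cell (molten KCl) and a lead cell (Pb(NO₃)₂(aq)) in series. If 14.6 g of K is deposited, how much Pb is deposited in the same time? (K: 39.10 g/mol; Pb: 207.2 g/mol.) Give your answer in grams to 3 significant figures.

38.7 g

n(K) = 14.6 / 39.10 = 0.3734 mol
K⁺ + e⁻ → K, so n(e⁻) = 0.3734 mol
Since the cells are in series, n(e⁻) in the Pb cell is also 0.3734 mol.
Pb²⁺ + 2e⁻ → Pb, so n(Pb) = 0.3734 / 2 = 0.1867 mol
m(Pb) = 0.1867 × 207.2 = 38.7 g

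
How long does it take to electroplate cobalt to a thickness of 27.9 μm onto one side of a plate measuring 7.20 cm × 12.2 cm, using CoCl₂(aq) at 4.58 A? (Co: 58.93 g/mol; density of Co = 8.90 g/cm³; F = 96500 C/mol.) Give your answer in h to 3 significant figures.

0.433 h

Plated area = 7.20 × 12.2 = 87.84 cm²
Volume = 87.84 × 27.9×10⁻⁴ cm = 0.2451 cm³
m(Co) = 0.2451 × 8.90 = 2.181 g
n(Co) = 2.181 / 58.93 = 0.03701 mol; n(e⁻) = 2 × 0.03701 = 0.07402 mol
Q = 0.07402 × 96500 = 7143 C
t = 7143 / 4.58 = 1560 s = 0.433 h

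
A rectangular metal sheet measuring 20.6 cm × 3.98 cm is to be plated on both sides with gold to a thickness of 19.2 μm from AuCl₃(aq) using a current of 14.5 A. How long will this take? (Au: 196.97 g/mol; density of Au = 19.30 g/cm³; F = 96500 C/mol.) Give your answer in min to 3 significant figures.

10.3 min

Plated area = 2 × 20.6 × 3.98 = 164.0 cm²
Volume = 164.0 × 19.2×10⁻⁴ cm = 0.3149 cm³
m(Au) = 0.3149 × 19.30 = 6.078 g
n(Au) = 6.078 / 196.97 = 0.03086 mol; n(e⁻) = 3 × 0.03086 = 0.09258 mol
Q = 0.09258 × 96500 = 8934 C
t = 8934 / 14.5 = 616.1 s = 10.3 min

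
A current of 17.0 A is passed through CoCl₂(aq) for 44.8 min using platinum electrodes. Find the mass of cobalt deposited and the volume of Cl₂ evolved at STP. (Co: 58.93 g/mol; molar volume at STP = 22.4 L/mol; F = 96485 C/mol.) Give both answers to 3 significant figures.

Q = 17.0 × 2688 = 45700 C; n(e⁻) = 45700 / 96485 = 0.4736 mol
Cathode: Co²⁺ + 2e⁻ → Co → n(Co) = 0.4736/2 = 0.2368 mol → 14.0 g
Anode: 2Cl⁻ → Cl₂ + 2e⁻ → n(Cl₂) = 0.4736/2 = 0.2368 mol → 5.30 L

14.0 g Co; 5.30 L Cl₂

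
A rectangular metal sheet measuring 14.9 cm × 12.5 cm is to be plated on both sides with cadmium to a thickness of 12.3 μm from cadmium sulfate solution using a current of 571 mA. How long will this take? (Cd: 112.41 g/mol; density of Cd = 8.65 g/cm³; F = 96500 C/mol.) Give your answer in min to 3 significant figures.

Plated area = 2 × 14.9 × 12.5 = 372.5 cm²
Volume = 372.5 × 12.3×10⁻⁴ cm = 0.4582 cm³
m(Cd) = 0.4582 × 8.65 = 3.963 g
n(Cd) = 3.963 / 112.41 = 0.03525 mol; n(e⁻) = 2 × 0.03525 = 0.07050 mol
Q = 0.07050 × 96500 = 6803 C
t = 6803 / 0.571 = 11910 s = 199 min

199 min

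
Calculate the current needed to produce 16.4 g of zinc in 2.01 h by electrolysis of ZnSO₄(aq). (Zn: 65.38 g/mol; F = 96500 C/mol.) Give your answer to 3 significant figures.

6.69 A

n(Zn) = 16.4 / 65.38 = 0.2508 mol
Zn²⁺ + 2e⁻ → Zn, so n(e⁻) = 2 × 0.2508 = 0.5016 mol
Q = 0.5016 × 96500 = 48400 C
I = Q / t = 48400 / 7236 s = 6.69 A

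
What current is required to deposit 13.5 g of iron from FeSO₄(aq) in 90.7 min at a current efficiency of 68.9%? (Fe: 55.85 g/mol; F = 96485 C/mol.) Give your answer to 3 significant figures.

n(Fe) = 13.5 / 55.85 = 0.2417 mol
Fe²⁺ + 2e⁻ → Fe, so n(e⁻) = 2 × 0.2417 = 0.4834 mol
Q = 0.4834 × 96485 / 0.689 = 67690 C
I = Q / t = 67690 / 5442 s = 12.4 A

12.4 A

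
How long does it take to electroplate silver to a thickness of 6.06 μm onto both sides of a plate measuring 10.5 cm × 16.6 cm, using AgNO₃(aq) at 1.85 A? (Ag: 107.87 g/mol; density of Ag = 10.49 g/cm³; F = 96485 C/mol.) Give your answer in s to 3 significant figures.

Plated area = 2 × 10.5 × 16.6 = 348.6 cm²
Volume = 348.6 × 6.06×10⁻⁴ cm = 0.2113 cm³
m(Ag) = 0.2113 × 10.49 = 2.217 g
n(Ag) = 2.217 / 107.87 = 0.02055 mol; n(e⁻) = 0.02055 mol
Q = 0.02055 × 96485 = 1983 C
t = 1983 / 1.85 = 1072 s

1070 s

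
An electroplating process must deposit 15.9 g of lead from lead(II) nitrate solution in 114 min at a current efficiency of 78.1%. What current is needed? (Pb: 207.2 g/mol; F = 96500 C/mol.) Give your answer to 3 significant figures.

2.77 A

n(Pb) = 15.9 / 207.2 = 0.07674 mol
Pb²⁺ + 2e⁻ → Pb, so n(e⁻) = 2 × 0.07674 = 0.1535 mol
Q = 0.1535 × 96500 / 0.781 = 18970 C
I = Q / t = 18970 / 6840 s = 2.77 A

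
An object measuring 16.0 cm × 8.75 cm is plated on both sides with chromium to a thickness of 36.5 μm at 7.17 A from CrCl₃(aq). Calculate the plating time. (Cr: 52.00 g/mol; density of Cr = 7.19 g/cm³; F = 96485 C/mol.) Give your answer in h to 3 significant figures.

Plated area = 2 × 16.0 × 8.75 = 280.0 cm²
Volume = 280.0 × 36.5×10⁻⁴ cm = 1.022 cm³
m(Cr) = 1.022 × 7.19 = 7.348 g
n(Cr) = 7.348 / 52.00 = 0.1413 mol; n(e⁻) = 3 × 0.1413 = 0.4239 mol
Q = 0.4239 × 96485 = 40900 C
t = 40900 / 7.17 = 5704 s = 1.58 h

1.58 h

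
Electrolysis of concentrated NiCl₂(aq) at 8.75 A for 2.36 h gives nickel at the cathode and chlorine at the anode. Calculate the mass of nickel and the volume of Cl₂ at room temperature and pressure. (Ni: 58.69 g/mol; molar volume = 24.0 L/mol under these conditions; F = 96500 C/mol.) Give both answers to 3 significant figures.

Q = 8.75 × 8496 = 74340 C; n(e⁻) = 74340 / 96500 = 0.7704 mol
Cathode: Ni²⁺ + 2e⁻ → Ni → n(Ni) = 0.7704/2 = 0.3852 mol → 22.6 g
Anode: 2Cl⁻ → Cl₂ + 2e⁻ → n(Cl₂) = 0.7704/2 = 0.3852 mol → 9.24 L

22.6 g Ni; 9.24 L Cl₂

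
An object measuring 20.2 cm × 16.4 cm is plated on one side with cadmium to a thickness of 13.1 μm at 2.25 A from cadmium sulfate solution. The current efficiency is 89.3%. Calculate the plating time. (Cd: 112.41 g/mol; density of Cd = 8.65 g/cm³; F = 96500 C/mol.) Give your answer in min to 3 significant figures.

Plated area = 20.2 × 16.4 = 331.3 cm²
Volume = 331.3 × 13.1×10⁻⁴ cm = 0.4340 cm³
m(Cd) = 0.4340 × 8.65 = 3.754 g
n(Cd) = 3.754 / 112.41 = 0.03340 mol; n(e⁻) = 2 × 0.03340 = 0.06680 mol
Q = 0.06680 × 96500 / 0.893 = 7219 C
t = 7219 / 2.25 = 3208 s = 53.5 min

53.5 min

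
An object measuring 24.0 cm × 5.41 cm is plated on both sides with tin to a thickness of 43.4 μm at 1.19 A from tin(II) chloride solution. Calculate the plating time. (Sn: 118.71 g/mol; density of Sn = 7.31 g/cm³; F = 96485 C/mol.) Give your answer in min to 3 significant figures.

188 min

Plated area = 2 × 24.0 × 5.41 = 259.7 cm²
Volume = 259.7 × 43.4×10⁻⁴ cm = 1.127 cm³
m(Sn) = 1.127 × 7.31 = 8.238 g
n(Sn) = 8.238 / 118.71 = 0.06940 mol; n(e⁻) = 2 × 0.06940 = 0.1388 mol
Q = 0.1388 × 96485 = 13390 C
t = 13390 / 1.19 = 11250 s = 188 min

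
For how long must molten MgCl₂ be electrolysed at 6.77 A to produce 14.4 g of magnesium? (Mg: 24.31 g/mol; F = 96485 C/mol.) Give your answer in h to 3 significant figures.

4.69 h

n(Mg) = 14.4 / 24.31 = 0.5923 mol
Mg²⁺ + 2e⁻ → Mg, so n(e⁻) = 2 × 0.5923 = 1.185 mol
Q = 1.185 × 96485 = 1.143×10^5 C
t = Q / I = 1.143×10^5 / 6.77 = 16880 s = 4.69 h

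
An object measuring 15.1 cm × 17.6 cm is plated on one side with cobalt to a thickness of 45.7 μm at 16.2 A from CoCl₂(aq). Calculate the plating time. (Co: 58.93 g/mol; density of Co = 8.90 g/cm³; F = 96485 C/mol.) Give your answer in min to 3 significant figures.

36.4 min

Plated area = 15.1 × 17.6 = 265.8 cm²
Volume = 265.8 × 45.7×10⁻⁴ cm = 1.215 cm³
m(Co) = 1.215 × 8.90 = 10.81 g
n(Co) = 10.81 / 58.93 = 0.1834 mol; n(e⁻) = 2 × 0.1834 = 0.3668 mol
Q = 0.3668 × 96485 = 35390 C
t = 35390 / 16.2 = 2185 s = 36.4 min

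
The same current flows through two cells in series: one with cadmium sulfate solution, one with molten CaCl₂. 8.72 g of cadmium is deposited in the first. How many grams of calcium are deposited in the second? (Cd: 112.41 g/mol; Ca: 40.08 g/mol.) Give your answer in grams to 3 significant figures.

n(Cd) = 8.72 / 112.41 = 0.07757 mol
Cd²⁺ + 2e⁻ → Cd, so n(e⁻) = 2 × 0.07757 = 0.1551 mol
In series, the same 0.1551 mol of electrons flows through the second cell.
Ca²⁺ + 2e⁻ → Ca, so n(Ca) = 0.1551 / 2 = 0.07755 mol
m(Ca) = 0.07755 × 40.08 = 3.11 g

3.11 g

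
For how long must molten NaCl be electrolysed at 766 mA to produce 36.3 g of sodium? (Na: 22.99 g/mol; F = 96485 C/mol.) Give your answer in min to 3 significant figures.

3310 min

n(Na) = 36.3 / 22.99 = 1.579 mol
Na⁺ + e⁻ → Na, so n(e⁻) = 1.579 mol
Q = 1.579 × 96485 = 1.523×10^5 C
t = Q / I = 1.523×10^5 / 0.766 = 1.988×10^5 s = 3310 min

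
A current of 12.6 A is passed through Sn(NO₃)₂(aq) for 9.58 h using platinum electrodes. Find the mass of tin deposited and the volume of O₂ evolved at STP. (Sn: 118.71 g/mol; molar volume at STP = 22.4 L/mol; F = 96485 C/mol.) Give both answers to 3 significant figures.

Q = 12.6 × 34488 = 4.345×10^5 C; n(e⁻) = 4.345×10^5 / 96485 = 4.503 mol
Cathode: Sn²⁺ + 2e⁻ → Sn → n(Sn) = 4.503/2 = 2.252 mol → 267 g
Anode: 2H₂O → O₂ + 4H⁺ + 4e⁻ → n(O₂) = 4.503/4 = 1.126 mol → 25.2 L

267 g Sn; 25.2 L O₂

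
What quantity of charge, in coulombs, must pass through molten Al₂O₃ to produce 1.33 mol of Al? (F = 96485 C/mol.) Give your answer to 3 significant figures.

Al³⁺ + 3e⁻ → Al, so n(e⁻) = 3 × 1.33 = 3.990 mol
Q = 3.990 × 96485 = 3.850×10^5 C

3.85×10^5 C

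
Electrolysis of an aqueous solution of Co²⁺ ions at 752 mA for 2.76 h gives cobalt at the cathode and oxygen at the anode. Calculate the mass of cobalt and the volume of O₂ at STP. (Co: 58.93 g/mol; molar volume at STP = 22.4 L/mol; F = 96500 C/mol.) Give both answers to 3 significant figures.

2.28 g Co; 0.434 L O₂

Q = 0.752 × 9936 = 7472 C; n(e⁻) = 7472 / 96500 = 0.07743 mol
Cathode: Co²⁺ + 2e⁻ → Co → n(Co) = 0.07743/2 = 0.03872 mol → 2.28 g
Anode: 2H₂O → O₂ + 4H⁺ + 4e⁻ → n(O₂) = 0.07743/4 = 0.01936 mol → 0.434 L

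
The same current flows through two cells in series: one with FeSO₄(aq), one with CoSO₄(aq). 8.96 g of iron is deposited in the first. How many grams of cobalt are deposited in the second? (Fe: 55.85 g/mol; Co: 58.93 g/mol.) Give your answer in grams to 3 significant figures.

9.45 g

n(Fe) = 8.96 / 55.85 = 0.1604 mol
Fe²⁺ + 2e⁻ → Fe, so n(e⁻) = 2 × 0.1604 = 0.3208 mol
Same current for the same time ⇒ same n(e⁻) = 0.3208 mol in both cells.
Co²⁺ + 2e⁻ → Co, so n(Co) = 0.3208 / 2 = 0.1604 mol
m(Co) = 0.1604 × 58.93 = 9.45 g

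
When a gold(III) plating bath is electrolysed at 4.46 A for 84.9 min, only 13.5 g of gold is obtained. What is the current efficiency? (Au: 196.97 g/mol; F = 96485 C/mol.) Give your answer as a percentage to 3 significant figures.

87.3%

Q = 4.46 × 5094 = 22720 C
n(e⁻) = 22720 / 96485 = 0.2355 mol
Au³⁺ + 3e⁻ → Au, so theoretical n(Au) = 0.07850 mol → 15.46 g
Efficiency = 13.5 / 15.46 = 0.8732 = 87.3%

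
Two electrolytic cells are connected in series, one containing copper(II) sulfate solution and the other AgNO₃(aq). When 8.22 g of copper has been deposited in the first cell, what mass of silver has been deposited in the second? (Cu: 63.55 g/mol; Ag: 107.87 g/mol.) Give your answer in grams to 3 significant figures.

27.9 g

n(Cu) = 8.22 / 63.55 = 0.1293 mol
Cu²⁺ + 2e⁻ → Cu, so n(e⁻) = 2 × 0.1293 = 0.2586 mol
Same current for the same time ⇒ same n(e⁻) = 0.2586 mol in both cells.
Ag⁺ + e⁻ → Ag, so n(Ag) = 0.2586 mol
m(Ag) = 0.2586 × 107.87 = 27.9 g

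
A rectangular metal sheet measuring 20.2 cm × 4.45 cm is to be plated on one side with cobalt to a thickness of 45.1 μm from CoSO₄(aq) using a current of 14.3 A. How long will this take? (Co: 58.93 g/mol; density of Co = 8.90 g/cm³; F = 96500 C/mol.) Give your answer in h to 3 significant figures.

Plated area = 20.2 × 4.45 = 89.89 cm²
Volume = 89.89 × 45.1×10⁻⁴ cm = 0.4054 cm³
m(Co) = 0.4054 × 8.90 = 3.608 g
n(Co) = 3.608 / 58.93 = 0.06123 mol; n(e⁻) = 2 × 0.06123 = 0.1225 mol
Q = 0.1225 × 96500 = 11820 C
t = 11820 / 14.3 = 826.6 s = 0.230 h

0.230 h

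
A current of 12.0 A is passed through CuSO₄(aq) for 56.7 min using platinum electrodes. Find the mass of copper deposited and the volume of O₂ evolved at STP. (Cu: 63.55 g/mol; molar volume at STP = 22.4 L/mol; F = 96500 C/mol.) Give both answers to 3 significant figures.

13.4 g Cu; 2.37 L O₂

Q = 12.0 × 3402 = 40820 C; n(e⁻) = 40820 / 96500 = 0.4230 mol
Cathode: Cu²⁺ + 2e⁻ → Cu → n(Cu) = 0.4230/2 = 0.2115 mol → 13.4 g
Anode: 2H₂O → O₂ + 4H⁺ + 4e⁻ → n(O₂) = 0.4230/4 = 0.1058 mol → 2.37 L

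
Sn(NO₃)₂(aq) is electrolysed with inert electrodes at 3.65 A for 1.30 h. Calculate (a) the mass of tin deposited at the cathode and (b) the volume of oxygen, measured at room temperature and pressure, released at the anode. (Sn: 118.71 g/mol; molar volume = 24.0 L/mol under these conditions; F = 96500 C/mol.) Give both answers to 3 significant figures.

10.5 g Sn; 1.06 L O₂

Q = 3.65 × 4680 = 17080 C; n(e⁻) = 17080 / 96500 = 0.1770 mol
Cathode: Sn²⁺ + 2e⁻ → Sn → n(Sn) = 0.1770/2 = 0.08850 mol → 10.5 g
Anode: 2H₂O → O₂ + 4H⁺ + 4e⁻ → n(O₂) = 0.1770/4 = 0.04425 mol → 1.06 L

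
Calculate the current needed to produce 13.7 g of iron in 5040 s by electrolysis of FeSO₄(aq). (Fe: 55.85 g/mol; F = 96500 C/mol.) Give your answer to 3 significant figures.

9.39 A

n(Fe) = 13.7 / 55.85 = 0.2453 mol
Fe²⁺ + 2e⁻ → Fe, so n(e⁻) = 2 × 0.2453 = 0.4906 mol
Q = 0.4906 × 96500 = 47340 C
I = Q / t = 47340 / 5040 s = 9.39 A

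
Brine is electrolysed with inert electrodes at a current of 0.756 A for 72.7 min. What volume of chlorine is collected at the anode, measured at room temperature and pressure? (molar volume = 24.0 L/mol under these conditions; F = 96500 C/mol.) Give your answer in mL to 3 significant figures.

410 mL

Charge passed = 0.756 × 4362 = 3298 C
n(e⁻) = 3298 / 96500 = 0.03418 mol
2Cl⁻ → Cl₂ + 2e⁻, so n(Cl₂) = 0.03418 / 2 = 0.01709 mol
V = 0.01709 × 24.0 = 0.4102 L
= 410 mL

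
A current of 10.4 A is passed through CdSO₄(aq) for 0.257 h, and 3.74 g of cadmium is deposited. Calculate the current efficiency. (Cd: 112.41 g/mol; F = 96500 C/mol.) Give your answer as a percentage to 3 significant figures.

66.7%

Q = 10.4 × 925.2 = 9622 C
n(e⁻) = 9622 / 96500 = 0.09971 mol
Cd²⁺ + 2e⁻ → Cd, so theoretical n(Cd) = 0.04986 mol → 5.605 g
Efficiency = 3.74 / 5.605 = 0.6673 = 66.7%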